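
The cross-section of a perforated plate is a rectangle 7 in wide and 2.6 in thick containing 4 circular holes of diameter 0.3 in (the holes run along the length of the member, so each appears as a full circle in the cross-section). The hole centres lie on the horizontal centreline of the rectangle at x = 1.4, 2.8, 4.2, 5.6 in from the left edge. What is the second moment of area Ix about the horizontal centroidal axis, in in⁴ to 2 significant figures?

Ix ≈ 10 in⁴

Split into non-overlapping primitives; take the origin at the lower-left of the bounding box.
Plate: 7 × 2.6, A = 18.2 in², y = 1.3 in, Ī = 10.25 in⁴.
Hole 1 (subtracted): ⌀0.3, A = 0.07069 in², y = 1.3 in, Ī = 0.0003976 in⁴.
Hole 2 (subtracted): ⌀0.3, A = 0.07069 in², y = 1.3 in, Ī = 0.0003976 in⁴.
Hole 3 (subtracted): ⌀0.3, A = 0.07069 in², y = 1.3 in, Ī = 0.0003976 in⁴.
Hole 4 (subtracted): ⌀0.3, A = 0.07069 in², y = 1.3 in, Ī = 0.0003976 in⁴.
By symmetry the centroid is at mid-height, ȳ = 1.3 in.
All pieces are centred on the horizontal centroidal axis, so I = ΣĪ (holes subtracted) = 10.25 in⁴.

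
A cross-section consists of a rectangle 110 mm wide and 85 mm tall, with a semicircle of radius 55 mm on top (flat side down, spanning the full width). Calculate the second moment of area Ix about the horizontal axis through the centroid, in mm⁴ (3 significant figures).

Ix ≈ 2.03 × 10⁷ mm⁴

Split into non-overlapping primitives; take the origin at the lower-left of the bounding box.
Rectangular body: 110 × 85, A = 9 350 mm², y = 42.5 mm, Ī = 5 629 479 mm⁴.
Semicircular cap: semicircle r = 55, A = 4751.7 mm², y = 108.34 mm, Ī = 1 004 345 mm⁴.
Centroid: ȳ = ΣA·y / ΣA = 64.686 mm.
Transfer each piece to the horizontal axis through the centroid using Ī + A·d² with d = y − 64.686:
  rectangular body: d = -22.186 mm → contributes +10 231 804 mm⁴
  semicircular cap: d = 43.657 mm → contributes +10 060 496 mm⁴
Total I = 20 292 300 mm⁴.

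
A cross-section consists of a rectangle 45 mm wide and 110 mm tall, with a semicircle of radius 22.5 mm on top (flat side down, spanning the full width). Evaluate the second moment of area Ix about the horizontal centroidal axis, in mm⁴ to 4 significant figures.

Ix ≈ 7.874 × 10⁶ mm⁴

Decompose the section into non-overlapping parts with the origin at the bottom-left of its bounding rectangle.
Rectangular body: 45 × 110, A = 4 950 mm², y = 55 mm, Ī = 4 991 250 mm⁴.
Semicircular cap: semicircle r = 22.5, A = 795.216 mm², y = 119.549 mm, Ī = 28129.5 mm⁴.
Centroid: ȳ = ΣA·y / ΣA = 63.9345 mm.
Transfer each piece to the horizontal centroidal axis using Ī + A·d² with d = y − 63.9345:
  rectangular body: d = -8.9345 mm → contributes +5 386 385 mm⁴
  semicircular cap: d = 55.6148 mm → contributes +2 487 736 mm⁴
Total I = 7 874 121 mm⁴.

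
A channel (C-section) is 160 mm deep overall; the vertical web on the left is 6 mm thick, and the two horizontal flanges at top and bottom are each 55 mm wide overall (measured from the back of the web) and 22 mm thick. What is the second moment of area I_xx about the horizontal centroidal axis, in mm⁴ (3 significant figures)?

I_xx ≈ 1.24 × 10⁷ mm⁴

Split into non-overlapping primitives; take the origin at the lower-left of the bounding box.
Web: 6 × 160, A = 960 mm², y = 80 mm, Ī = 2 048 000 mm⁴.
Top flange (beyond web): 49 × 22, A = 1 078 mm², y = 149 mm, Ī = 43 479 mm⁴.
Bottom flange (beyond web): 49 × 22, A = 1 078 mm², y = 11 mm, Ī = 43 479 mm⁴.
By symmetry the centroid is at mid-height, ȳ = 80 mm.
Transfer each piece to the horizontal centroidal axis using Ī + A·d² with d = y − 80:
  web: d = 0 mm → contributes +2 048 000 mm⁴
  top flange (beyond web): d = 69 mm → contributes +5 175 837 mm⁴
  bottom flange (beyond web): d = -69 mm → contributes +5 175 837 mm⁴
Total I = 12 399 675 mm⁴.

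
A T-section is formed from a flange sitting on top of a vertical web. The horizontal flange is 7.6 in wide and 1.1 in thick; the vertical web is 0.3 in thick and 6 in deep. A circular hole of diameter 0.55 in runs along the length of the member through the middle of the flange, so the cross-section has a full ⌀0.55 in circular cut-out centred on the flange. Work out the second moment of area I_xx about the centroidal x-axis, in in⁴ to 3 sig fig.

I_xx ≈ 24.8 in⁴

Split into non-overlapping primitives; take the origin at the lower-left of the bounding box.
Flange: 7.6 × 1.1, A = 8.36 in², y = 6.55 in, Ī = 0.84297 in⁴.
Web: 0.3 × 6, A = 1.8 in², y = 3 in, Ī = 5.4 in⁴.
Hole (subtracted): ⌀0.55, A = 0.23758 in², y = 6.55 in, Ī = 0.0044918 in⁴.
Centroid: ȳ = ΣA·y / ΣA = 5.906 in.
Transfer each piece to the centroidal x-axis using Ī + A·d² with d = y − 5.906:
  flange: d = 0.644 in → contributes +4.3101 in⁴
  web: d = -2.906 in → contributes +20.601 in⁴
  hole: d = 0.644 in → contributes −0.10302 in⁴
Total I = 24.808 in⁴.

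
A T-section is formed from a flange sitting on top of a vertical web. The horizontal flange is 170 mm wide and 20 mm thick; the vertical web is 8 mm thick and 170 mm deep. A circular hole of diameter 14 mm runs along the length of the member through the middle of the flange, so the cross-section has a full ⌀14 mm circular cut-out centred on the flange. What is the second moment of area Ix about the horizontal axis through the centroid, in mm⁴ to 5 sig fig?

Split into non-overlapping primitives; take the origin at the lower-left of the bounding box.
Flange: 170 × 20, A = 3 400 mm², y = 180 mm, Ī = 113333.3 mm⁴.
Web: 8 × 170, A = 1 360 mm², y = 85 mm, Ī = 3 275 333 mm⁴.
Hole (subtracted): ⌀14, A = 153.938 mm², y = 180 mm, Ī = 1885.741 mm⁴.
Centroid: ȳ = ΣA·y / ΣA = 151.95 mm.
Transfer each piece to the horizontal axis through the centroid using Ī + A·d² with d = y − 151.95:
  flange: d = 28.04999 mm → contributes +2 788 460 mm⁴
  web: d = -66.95001 mm → contributes +9 371 266 mm⁴
  hole: d = 28.04999 mm → contributes −123004.5 mm⁴
Total I = 12 036 722 mm⁴.

Ix ≈ 1.2037 × 10⁷ mm⁴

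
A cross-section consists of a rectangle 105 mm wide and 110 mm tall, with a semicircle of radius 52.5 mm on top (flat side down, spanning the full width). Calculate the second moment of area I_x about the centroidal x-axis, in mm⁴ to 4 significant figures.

I_x ≈ 3.129 × 10⁷ mm⁴

Treat the section as a set of non-overlapping primitives; coordinates are from the bounding-box lower-left.
Rectangular body: 105 × 110, A = 11 550 mm², y = 55 mm, Ī = 11 646 250 mm⁴.
Semicircular cap: semicircle r = 52.5, A = 4329.51 mm², y = 132.282 mm, Ī = 833 814 mm⁴.
Centroid: ȳ = ΣA·y / ΣA = 76.0707 mm.
Transfer each piece to the centroidal x-axis using Ī + A·d² with d = y − 76.0707:
  rectangular body: d = -21.0707 mm → contributes +16 774 133 mm⁴
  semicircular cap: d = 56.211 mm → contributes +14 513 674 mm⁴
Total I = 31 287 807 mm⁴.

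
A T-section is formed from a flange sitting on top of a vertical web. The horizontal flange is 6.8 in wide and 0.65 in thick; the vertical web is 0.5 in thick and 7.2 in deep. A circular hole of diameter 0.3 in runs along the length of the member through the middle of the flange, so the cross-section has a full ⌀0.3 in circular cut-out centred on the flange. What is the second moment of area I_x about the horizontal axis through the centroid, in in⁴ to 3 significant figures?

Decompose the section into non-overlapping parts with the origin at the bottom-left of its bounding rectangle.
Flange: 6.8 × 0.65, A = 4.42 in², y = 7.525 in, Ī = 0.15562 in⁴.
Web: 0.5 × 7.2, A = 3.6 in², y = 3.6 in, Ī = 15.552 in⁴.
Hole (subtracted): ⌀0.3, A = 0.070686 in², y = 7.525 in, Ī = 0.00039761 in⁴.
Centroid: ȳ = ΣA·y / ΣA = 5.7475 in.
Transfer each piece to the horizontal axis through the centroid using Ī + A·d² with d = y − 5.7475:
  flange: d = 1.7775 in → contributes +14.121 in⁴
  web: d = -2.1475 in → contributes +32.154 in⁴
  hole: d = 1.7775 in → contributes −0.22373 in⁴
Total I = 46.051 in⁴.

I_x ≈ 46.1 in⁴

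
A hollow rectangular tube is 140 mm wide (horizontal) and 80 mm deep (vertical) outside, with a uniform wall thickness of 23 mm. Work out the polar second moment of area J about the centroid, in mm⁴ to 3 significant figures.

Split into non-overlapping primitives; take the origin at the lower-left of the bounding box.
Outer rectangle: 140 × 80, A = 11 200 mm², y = 40 mm, Ī = 5 973 333 mm⁴.
Inner void (subtracted): 94 × 34, A = 3 196 mm², y = 40 mm, Ī = 307 881 mm⁴.
By symmetry the centroid is at mid-height, ȳ = 40 mm.
All pieces are centred on the centroidal x-axis, so I = ΣĪ (holes subtracted) = 5 665 452 mm⁴.
Repeating about the centroidal y-axis gives I_y = 15 940 012 mm⁴.
Polar second moment: J = I_x + I_y = 21 605 464 mm⁴.

J ≈ 2.16 × 10⁷ mm⁴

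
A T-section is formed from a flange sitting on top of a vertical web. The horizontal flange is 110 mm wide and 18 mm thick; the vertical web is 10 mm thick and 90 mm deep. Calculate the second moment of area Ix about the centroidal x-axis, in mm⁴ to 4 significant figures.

Decompose the section into non-overlapping parts with the origin at the bottom-left of its bounding rectangle.
Flange: 110 × 18, A = 1 980 mm², y = 99 mm, Ī = 53 460 mm⁴.
Web: 10 × 90, A = 900 mm², y = 45 mm, Ī = 607 500 mm⁴.
Centroid: ȳ = ΣA·y / ΣA = 82.125 mm.
Transfer each piece to the centroidal x-axis using Ī + A·d² with d = y − 82.125:
  flange: d = 16.875 mm → contributes +617 296 mm⁴
  web: d = -37.125 mm → contributes +1 847 939 mm⁴
Total I = 2 465 235 mm⁴.

Ix ≈ 2.465 × 10⁶ mm⁴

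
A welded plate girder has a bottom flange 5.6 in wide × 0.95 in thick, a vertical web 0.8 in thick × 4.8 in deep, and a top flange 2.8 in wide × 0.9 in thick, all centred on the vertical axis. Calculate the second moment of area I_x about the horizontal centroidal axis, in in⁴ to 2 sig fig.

I_x ≈ 67 in⁴

Decompose the section into non-overlapping parts with the origin at the bottom-left of its bounding rectangle.
Bottom plate: 5.6 × 0.95, A = 5.32 in², y = 0.475 in, Ī = 0.4001 in⁴.
Web plate: 0.8 × 4.8, A = 3.84 in², y = 3.35 in, Ī = 7.373 in⁴.
Top plate: 2.8 × 0.9, A = 2.52 in², y = 6.2 in, Ī = 0.1701 in⁴.
Centroid: ȳ = ΣA·y / ΣA = 2.655 in.
Transfer each piece to the horizontal centroidal axis using Ī + A·d² with d = y − 2.655:
  bottom plate: d = -2.18 in → contributes +25.69 in⁴
  web plate: d = 0.6946 in → contributes +9.226 in⁴
  top plate: d = 3.545 in → contributes +31.83 in⁴
Total I = 66.75 in⁴.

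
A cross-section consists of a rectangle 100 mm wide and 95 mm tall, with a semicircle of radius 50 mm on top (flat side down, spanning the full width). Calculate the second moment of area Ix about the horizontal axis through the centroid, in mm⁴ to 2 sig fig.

Ix ≈ 2.1 × 10⁷ mm⁴

Decompose the section into non-overlapping parts with the origin at the bottom-left of its bounding rectangle.
Rectangular body: 100 × 95, A = 9 500 mm², y = 47.5 mm, Ī = 7 144 792 mm⁴.
Semicircular cap: semicircle r = 50, A = 3 927 mm², y = 116.2 mm, Ī = 685 981 mm⁴.
Centroid: ȳ = ΣA·y / ΣA = 67.6 mm.
Transfer each piece to the horizontal axis through the centroid using Ī + A·d² with d = y − 67.6:
  rectangular body: d = -20.1 mm → contributes +10 982 400 mm⁴
  semicircular cap: d = 48.62 mm → contributes +9 969 750 mm⁴
Total I = 20 952 150 mm⁴.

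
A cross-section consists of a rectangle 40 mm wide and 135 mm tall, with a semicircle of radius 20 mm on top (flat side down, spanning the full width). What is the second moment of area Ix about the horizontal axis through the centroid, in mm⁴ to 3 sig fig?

Split into non-overlapping primitives; take the origin at the lower-left of the bounding box.
Rectangular body: 40 × 135, A = 5 400 mm², y = 67.5 mm, Ī = 8 201 250 mm⁴.
Semicircular cap: semicircle r = 20, A = 628.32 mm², y = 143.49 mm, Ī = 17 561 mm⁴.
Centroid: ȳ = ΣA·y / ΣA = 75.42 mm.
Transfer each piece to the horizontal axis through the centroid using Ī + A·d² with d = y − 75.42:
  rectangular body: d = -7.9201 mm → contributes +8 539 980 mm⁴
  semicircular cap: d = 68.068 mm → contributes +2 928 734 mm⁴
Total I = 11 468 715 mm⁴.

Ix ≈ 1.15 × 10⁷ mm⁴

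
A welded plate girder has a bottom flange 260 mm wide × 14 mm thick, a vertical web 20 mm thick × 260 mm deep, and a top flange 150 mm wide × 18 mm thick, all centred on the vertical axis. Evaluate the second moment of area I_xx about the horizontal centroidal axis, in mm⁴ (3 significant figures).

I_xx ≈ 1.49 × 10⁸ mm⁴

Decompose the section into non-overlapping parts with the origin at the bottom-left of its bounding rectangle.
Bottom plate: 260 × 14, A = 3 640 mm², y = 7 mm, Ī = 59 453 mm⁴.
Web plate: 20 × 260, A = 5 200 mm², y = 144 mm, Ī = 29 293 333 mm⁴.
Top plate: 150 × 18, A = 2 700 mm², y = 283 mm, Ī = 72 900 mm⁴.
Centroid: ȳ = ΣA·y / ΣA = 133.31 mm.
Transfer each piece to the horizontal centroidal axis using Ī + A·d² with d = y − 133.31:
  bottom plate: d = -126.31 mm → contributes +58 131 413 mm⁴
  web plate: d = 10.692 mm → contributes +29 887 737 mm⁴
  top plate: d = 149.69 mm → contributes +60 573 278 mm⁴
Total I = 148 592 428 mm⁴.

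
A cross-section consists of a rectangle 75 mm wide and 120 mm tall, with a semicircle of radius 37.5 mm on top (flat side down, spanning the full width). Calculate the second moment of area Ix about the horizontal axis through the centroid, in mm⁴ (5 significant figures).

Break the section into simple shapes (no overlaps), measuring from the bottom-left corner of the bounding box.
Rectangular body: 75 × 120, A = 9 000 mm², y = 60 mm, Ī = 10 800 000 mm⁴.
Semicircular cap: semicircle r = 37.5, A = 2208.932 mm², y = 135.9155 mm, Ī = 217048.7 mm⁴.
Centroid: ȳ = ΣA·y / ΣA = 74.96059 mm.
Transfer each piece to the horizontal axis through the centroid using Ī + A·d² with d = y − 74.96059:
  rectangular body: d = -14.96059 mm → contributes +12 814 372 mm⁴
  semicircular cap: d = 60.95491 mm → contributes +8 424 339 mm⁴
Total I = 21 238 711 mm⁴.

Ix ≈ 2.1239 × 10⁷ mm⁴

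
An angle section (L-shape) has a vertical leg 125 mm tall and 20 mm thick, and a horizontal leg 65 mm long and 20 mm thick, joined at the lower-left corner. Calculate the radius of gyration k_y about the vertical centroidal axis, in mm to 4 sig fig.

Break the section into simple shapes (no overlaps), measuring from the bottom-left corner of the bounding box.
Vertical leg: 20 × 125, A = 2 500 mm², x = 10 mm, Ī = 83333.3 mm⁴.
Horizontal leg (remainder): 45 × 20, A = 900 mm², x = 42.5 mm, Ī = 151 875 mm⁴.
Centroid: x̄ = ΣA·x / ΣA = 18.6029 mm.
Transfer each piece to the vertical centroidal axis using Ī + A·d² with d = x − 18.6029:
  vertical leg: d = -8.60294 mm → contributes +268 360 mm⁴
  horizontal leg (remainder): d = 23.8971 mm → contributes +665 837 mm⁴
Total I = 934 197 mm⁴.
Radius of gyration: k = √(I/A) = √(934 197 / 3 400) = 16.576 mm.

k_y ≈ 16.58 mm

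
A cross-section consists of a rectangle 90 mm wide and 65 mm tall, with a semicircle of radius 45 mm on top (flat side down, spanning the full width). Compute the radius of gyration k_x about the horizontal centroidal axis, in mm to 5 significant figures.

Break the section into simple shapes (no overlaps), measuring from the bottom-left corner of the bounding box.
Rectangular body: 90 × 65, A = 5 850 mm², y = 32.5 mm, Ī = 2 059 688 mm⁴.
Semicircular cap: semicircle r = 45, A = 3180.863 mm², y = 84.09859 mm, Ī = 450072.1 mm⁴.
Centroid: ȳ = ΣA·y / ΣA = 50.67413 mm.
Transfer each piece to the horizontal centroidal axis using Ī + A·d² with d = y − 50.67413:
  rectangular body: d = -18.17413 mm → contributes +3 991 936 mm⁴
  semicircular cap: d = 33.42447 mm → contributes +4 003 716 mm⁴
Total I = 7 995 652 mm⁴.
Radius of gyration: k = √(I/A) = √(7 995 652 / 9030.863) = 29.75516 mm.

k_x ≈ 29.755 mm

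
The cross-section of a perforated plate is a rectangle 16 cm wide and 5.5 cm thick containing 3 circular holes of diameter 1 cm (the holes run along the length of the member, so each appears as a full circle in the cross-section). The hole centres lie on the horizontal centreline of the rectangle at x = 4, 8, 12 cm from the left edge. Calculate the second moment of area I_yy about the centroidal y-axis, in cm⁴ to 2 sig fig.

I_yy ≈ 1900 cm⁴

Treat the section as a set of non-overlapping primitives; coordinates are from the bounding-box lower-left.
Plate: 16 × 5.5, A = 88 cm², x = 8 cm, Ī = 1 877 cm⁴.
Hole 1 (subtracted): ⌀1, A = 0.7854 cm², x = 4 cm, Ī = 0.04909 cm⁴.
Hole 2 (subtracted): ⌀1, A = 0.7854 cm², x = 8 cm, Ī = 0.04909 cm⁴.
Hole 3 (subtracted): ⌀1, A = 0.7854 cm², x = 12 cm, Ī = 0.04909 cm⁴.
By symmetry the centroid is at mid-width, x̄ = 8 cm.
Transfer each piece to the centroidal y-axis using Ī + A·d² with d = x − 8:
  plate: d = 0 cm → contributes +1 877 cm⁴
  hole 1: d = -4 cm → contributes −12.62 cm⁴
  hole 2: d = 0 cm → contributes −0.04909 cm⁴
  hole 3: d = 4 cm → contributes −12.62 cm⁴
Total I = 1 852 cm⁴.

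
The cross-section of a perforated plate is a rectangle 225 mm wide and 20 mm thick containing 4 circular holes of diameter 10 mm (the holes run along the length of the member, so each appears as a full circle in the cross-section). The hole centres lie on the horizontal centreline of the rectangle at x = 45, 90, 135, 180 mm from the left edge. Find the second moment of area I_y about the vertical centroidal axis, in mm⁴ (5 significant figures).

Treat the section as a set of non-overlapping primitives; coordinates are from the bounding-box lower-left.
Plate: 225 × 20, A = 4 500 mm², x = 112.5 mm, Ī = 18 984 375 mm⁴.
Hole 1 (subtracted): ⌀10, A = 78.53982 mm², x = 45 mm, Ī = 490.8739 mm⁴.
Hole 2 (subtracted): ⌀10, A = 78.53982 mm², x = 90 mm, Ī = 490.8739 mm⁴.
Hole 3 (subtracted): ⌀10, A = 78.53982 mm², x = 135 mm, Ī = 490.8739 mm⁴.
Hole 4 (subtracted): ⌀10, A = 78.53982 mm², x = 180 mm, Ī = 490.8739 mm⁴.
By symmetry the centroid is at mid-width, x̄ = 112.5 mm.
Transfer each piece to the vertical centroidal axis using Ī + A·d² with d = x − 112.5:
  plate: d = 0 mm → contributes +18 984 375 mm⁴
  hole 1: d = -67.5 mm → contributes −358337.9 mm⁴
  hole 2: d = -22.5 mm → contributes −40251.66 mm⁴
  hole 3: d = 22.5 mm → contributes −40251.66 mm⁴
  hole 4: d = 67.5 mm → contributes −358337.9 mm⁴
Total I = 18 187 196 mm⁴.

I_y ≈ 1.8187 × 10⁷ mm⁴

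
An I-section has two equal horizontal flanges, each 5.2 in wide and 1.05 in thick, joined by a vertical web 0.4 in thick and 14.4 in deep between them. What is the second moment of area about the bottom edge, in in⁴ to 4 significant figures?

I_base ≈ 1887 in⁴

Break the section into simple shapes (no overlaps), measuring from the bottom-left corner of the bounding box.
Bottom flange: 5.2 × 1.05, A = 5.46 in², y = 0.525 in, Ī = 0.501638 in⁴.
Web: 0.4 × 14.4, A = 5.76 in², y = 8.25 in, Ī = 99.5328 in⁴.
Top flange: 5.2 × 1.05, A = 5.46 in², y = 15.975 in, Ī = 0.501638 in⁴.
Transfer each piece to a horizontal axis along the bottom face using Ī + A·d² with d = y − 0:
  bottom flange: d = 0.525 in → contributes +2.00655 in⁴
  web: d = 8.25 in → contributes +491.573 in⁴
  top flange: d = 15.975 in → contributes +1393.9 in⁴
Total I = 1887.48 in⁴.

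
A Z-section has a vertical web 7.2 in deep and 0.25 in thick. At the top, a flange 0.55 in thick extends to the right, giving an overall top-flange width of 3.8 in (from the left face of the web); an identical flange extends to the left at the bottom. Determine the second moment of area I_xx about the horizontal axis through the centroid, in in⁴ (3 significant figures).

I_xx ≈ 51.0 in⁴

Treat the section as a set of non-overlapping primitives; coordinates are from the bounding-box lower-left.
Web: 0.25 × 7.2, A = 1.8 in², y = 3.6 in, Ī = 7.776 in⁴.
Top flange (beyond web): 3.55 × 0.55, A = 1.9525 in², y = 6.925 in, Ī = 0.049219 in⁴.
Bottom flange (beyond web): 3.55 × 0.55, A = 1.9525 in², y = 0.275 in, Ī = 0.049219 in⁴.
Centroid: ȳ = ΣA·y / ΣA = 3.6 in.
Transfer each piece to the horizontal axis through the centroid using Ī + A·d² with d = y − 3.6:
  web: d = 0 in → contributes +7.776 in⁴
  top flange (beyond web): d = 3.325 in → contributes +21.635 in⁴
  bottom flange (beyond web): d = -3.325 in → contributes +21.635 in⁴
Total I = 51.047 in⁴.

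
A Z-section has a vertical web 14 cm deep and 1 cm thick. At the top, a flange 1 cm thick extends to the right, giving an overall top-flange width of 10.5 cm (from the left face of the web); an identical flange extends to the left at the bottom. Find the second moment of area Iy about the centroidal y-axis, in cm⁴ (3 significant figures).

Iy ≈ 668 cm⁴

Break the section into simple shapes (no overlaps), measuring from the bottom-left corner of the bounding box.
Web: 1 × 14, A = 14 cm², x = 10 cm, Ī = 1.1667 cm⁴.
Top flange (beyond web): 9.5 × 1, A = 9.5 cm², x = 15.25 cm, Ī = 71.448 cm⁴.
Bottom flange (beyond web): 9.5 × 1, A = 9.5 cm², x = 4.75 cm, Ī = 71.448 cm⁴.
Centroid: x̄ = ΣA·x / ΣA = 10 cm.
Transfer each piece to the centroidal y-axis using Ī + A·d² with d = x − 10:
  web: d = 0 cm → contributes +1.1667 cm⁴
  top flange (beyond web): d = 5.25 cm → contributes +333.29 cm⁴
  bottom flange (beyond web): d = -5.25 cm → contributes +333.29 cm⁴
Total I = 667.75 cm⁴.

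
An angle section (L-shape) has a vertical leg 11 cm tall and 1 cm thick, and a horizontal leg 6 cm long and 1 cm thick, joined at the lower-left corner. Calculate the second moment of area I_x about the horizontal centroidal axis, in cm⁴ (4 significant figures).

I_x ≈ 197.3 cm⁴

Treat the section as a set of non-overlapping primitives; coordinates are from the bounding-box lower-left.
Vertical leg: 1 × 11, A = 11 cm², y = 5.5 cm, Ī = 110.917 cm⁴.
Horizontal leg (remainder): 5 × 1, A = 5 cm², y = 0.5 cm, Ī = 0.416667 cm⁴.
Centroid: ȳ = ΣA·y / ΣA = 3.9375 cm.
Transfer each piece to the horizontal centroidal axis using Ī + A·d² with d = y − 3.9375:
  vertical leg: d = 1.5625 cm → contributes +137.772 cm⁴
  horizontal leg (remainder): d = -3.4375 cm → contributes +59.4987 cm⁴
Total I = 197.271 cm⁴.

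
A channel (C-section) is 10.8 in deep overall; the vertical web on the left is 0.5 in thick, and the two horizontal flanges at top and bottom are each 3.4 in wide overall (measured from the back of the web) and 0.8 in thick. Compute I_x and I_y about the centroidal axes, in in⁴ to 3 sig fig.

I_x ≈ 169 in⁴, I_y ≈ 10.6 in⁴

Decompose the section into non-overlapping parts with the origin at the bottom-left of its bounding rectangle.
Web: 0.5 × 10.8, A = 5.4 in², y = 5.4 in, Ī = 52.488 in⁴.
Top flange (beyond web): 2.9 × 0.8, A = 2.32 in², y = 10.4 in, Ī = 0.12373 in⁴.
Bottom flange (beyond web): 2.9 × 0.8, A = 2.32 in², y = 0.4 in, Ī = 0.12373 in⁴.
By symmetry the centroid is at mid-height, ȳ = 5.4 in.
Transfer each piece to the centroidal x-axis using Ī + A·d² with d = y − 5.4:
  web: d = 0 in → contributes +52.488 in⁴
  top flange (beyond web): d = 5 in → contributes +58.124 in⁴
  bottom flange (beyond web): d = -5 in → contributes +58.124 in⁴
Total I = 168.74 in⁴.
For the y-axis: x̄ = 1.0357 in.
Repeating about the centroidal y-axis gives I_y = 10.577 in⁴.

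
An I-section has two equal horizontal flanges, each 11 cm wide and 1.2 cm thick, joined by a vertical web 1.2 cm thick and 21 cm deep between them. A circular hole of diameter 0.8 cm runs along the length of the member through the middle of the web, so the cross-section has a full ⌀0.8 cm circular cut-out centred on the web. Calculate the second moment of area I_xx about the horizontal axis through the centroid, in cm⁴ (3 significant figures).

Split into non-overlapping primitives; take the origin at the lower-left of the bounding box.
Bottom flange: 11 × 1.2, A = 13.2 cm², y = 0.6 cm, Ī = 1.584 cm⁴.
Web: 1.2 × 21, A = 25.2 cm², y = 11.7 cm, Ī = 926.1 cm⁴.
Top flange: 11 × 1.2, A = 13.2 cm², y = 22.8 cm, Ī = 1.584 cm⁴.
Hole (subtracted): ⌀0.8, A = 0.50265 cm², y = 11.7 cm, Ī = 0.020106 cm⁴.
By symmetry the centroid is at mid-height, ȳ = 11.7 cm.
Transfer each piece to the horizontal axis through the centroid using Ī + A·d² with d = y − 11.7:
  bottom flange: d = -11.1 cm → contributes +1 628 cm⁴
  web: d = 0 cm → contributes +926.1 cm⁴
  top flange: d = 11.1 cm → contributes +1 628 cm⁴
  hole: d = 0 cm → contributes −0.020106 cm⁴
Total I = 4 182 cm⁴.

I_xx ≈ 4180 cm⁴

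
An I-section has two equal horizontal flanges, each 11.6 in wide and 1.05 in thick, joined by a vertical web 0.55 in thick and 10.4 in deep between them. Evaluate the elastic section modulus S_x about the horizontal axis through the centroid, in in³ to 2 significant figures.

Decompose the section into non-overlapping parts with the origin at the bottom-left of its bounding rectangle.
Bottom flange: 11.6 × 1.05, A = 12.18 in², y = 0.525 in, Ī = 1.119 in⁴.
Web: 0.55 × 10.4, A = 5.72 in², y = 6.25 in, Ī = 51.56 in⁴.
Top flange: 11.6 × 1.05, A = 12.18 in², y = 11.98 in, Ī = 1.119 in⁴.
By symmetry the centroid is at mid-height, ȳ = 6.25 in.
Transfer each piece to the horizontal axis through the centroid using Ī + A·d² with d = y − 6.25:
  bottom flange: d = -5.725 in → contributes +400.3 in⁴
  web: d = 0 in → contributes +51.56 in⁴
  top flange: d = 5.725 in → contributes +400.3 in⁴
Total I = 852.2 in⁴.
Extreme fibre distance c = 6.25 in; S = I/c = 136.4 in³.

S_x ≈ 140 in³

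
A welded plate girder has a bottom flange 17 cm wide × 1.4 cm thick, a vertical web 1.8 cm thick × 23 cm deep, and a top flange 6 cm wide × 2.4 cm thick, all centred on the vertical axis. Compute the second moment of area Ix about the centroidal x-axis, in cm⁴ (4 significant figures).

Decompose the section into non-overlapping parts with the origin at the bottom-left of its bounding rectangle.
Bottom plate: 17 × 1.4, A = 23.8 cm², y = 0.7 cm, Ī = 3.88733 cm⁴.
Web plate: 1.8 × 23, A = 41.4 cm², y = 12.9 cm, Ī = 1825.05 cm⁴.
Top plate: 6 × 2.4, A = 14.4 cm², y = 25.6 cm, Ī = 6.912 cm⁴.
Centroid: ȳ = ΣA·y / ΣA = 11.5497 cm.
Transfer each piece to the centroidal x-axis using Ī + A·d² with d = y − 11.5497:
  bottom plate: d = -10.8497 cm → contributes +2805.55 cm⁴
  web plate: d = 1.35025 cm → contributes +1900.53 cm⁴
  top plate: d = 14.0503 cm → contributes +2849.61 cm⁴
Total I = 7555.69 cm⁴.

Ix ≈ 7556 cm⁴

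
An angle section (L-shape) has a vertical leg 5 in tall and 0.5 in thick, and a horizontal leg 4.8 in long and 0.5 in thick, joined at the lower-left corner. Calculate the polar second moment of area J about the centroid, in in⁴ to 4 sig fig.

Break the section into simple shapes (no overlaps), measuring from the bottom-left corner of the bounding box.
Vertical leg: 0.5 × 5, A = 2.5 in², y = 2.5 in, Ī = 5.20833 in⁴.
Horizontal leg (remainder): 4.3 × 0.5, A = 2.15 in², y = 0.25 in, Ī = 0.0447917 in⁴.
Centroid: ȳ = ΣA·y / ΣA = 1.45968 in.
Transfer each piece to the centroidal x-axis using Ī + A·d² with d = y − 1.45968:
  vertical leg: d = 1.04032 in → contributes +7.91401 in⁴
  horizontal leg (remainder): d = -1.20968 in → contributes +3.19093 in⁴
Total I = 11.1049 in⁴.
For the y-axis: x̄ = 1.35968 in.
Repeating about the centroidal y-axis gives I_y = 10.0229 in⁴.
Polar second moment: J = I_x + I_y = 21.1279 in⁴.

J ≈ 21.13 in⁴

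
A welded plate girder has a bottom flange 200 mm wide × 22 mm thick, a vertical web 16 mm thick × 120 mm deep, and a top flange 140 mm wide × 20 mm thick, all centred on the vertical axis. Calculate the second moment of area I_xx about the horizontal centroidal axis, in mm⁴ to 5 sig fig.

Break the section into simple shapes (no overlaps), measuring from the bottom-left corner of the bounding box.
Bottom plate: 200 × 22, A = 4 400 mm², y = 11 mm, Ī = 177466.7 mm⁴.
Web plate: 16 × 120, A = 1 920 mm², y = 82 mm, Ī = 2 304 000 mm⁴.
Top plate: 140 × 20, A = 2 800 mm², y = 152 mm, Ī = 93333.33 mm⁴.
Centroid: ȳ = ΣA·y / ΣA = 69.23684 mm.
Transfer each piece to the horizontal centroidal axis using Ī + A·d² with d = y − 69.23684:
  bottom plate: d = -58.23684 mm → contributes +15 100 198 mm⁴
  web plate: d = 12.76316 mm → contributes +2 616 765 mm⁴
  top plate: d = 82.76316 mm → contributes +19 272 606 mm⁴
Total I = 36 989 568 mm⁴.

I_xx ≈ 3.6990 × 10⁷ mm⁴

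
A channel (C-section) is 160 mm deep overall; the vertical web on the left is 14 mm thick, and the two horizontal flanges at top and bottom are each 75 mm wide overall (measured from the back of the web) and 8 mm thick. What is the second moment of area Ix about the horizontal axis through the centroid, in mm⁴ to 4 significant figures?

Ix ≈ 1.042 × 10⁷ mm⁴

Decompose the section into non-overlapping parts with the origin at the bottom-left of its bounding rectangle.
Web: 14 × 160, A = 2 240 mm², y = 80 mm, Ī = 4 778 667 mm⁴.
Top flange (beyond web): 61 × 8, A = 488 mm², y = 156 mm, Ī = 2602.67 mm⁴.
Bottom flange (beyond web): 61 × 8, A = 488 mm², y = 4 mm, Ī = 2602.67 mm⁴.
By symmetry the centroid is at mid-height, ȳ = 80 mm.
Transfer each piece to the horizontal axis through the centroid using Ī + A·d² with d = y − 80:
  web: d = 0 mm → contributes +4 778 667 mm⁴
  top flange (beyond web): d = 76 mm → contributes +2 821 291 mm⁴
  bottom flange (beyond web): d = -76 mm → contributes +2 821 291 mm⁴
Total I = 10 421 248 mm⁴.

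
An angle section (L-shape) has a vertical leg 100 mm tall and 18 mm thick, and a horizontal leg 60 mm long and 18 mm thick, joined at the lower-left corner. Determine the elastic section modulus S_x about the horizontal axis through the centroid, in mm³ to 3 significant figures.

S_x ≈ 3.89 × 10⁴ mm³

Split into non-overlapping primitives; take the origin at the lower-left of the bounding box.
Vertical leg: 18 × 100, A = 1 800 mm², y = 50 mm, Ī = 1 500 000 mm⁴.
Horizontal leg (remainder): 42 × 18, A = 756 mm², y = 9 mm, Ī = 20 412 mm⁴.
Centroid: ȳ = ΣA·y / ΣA = 37.873 mm.
Transfer each piece to the horizontal axis through the centroid using Ī + A·d² with d = y − 37.873:
  vertical leg: d = 12.127 mm → contributes +1 764 705 mm⁴
  horizontal leg (remainder): d = -28.873 mm → contributes +650 662 mm⁴
Total I = 2 415 367 mm⁴.
Extreme fibre distance c = 62.127 mm; S = I/c = 38 878 mm³.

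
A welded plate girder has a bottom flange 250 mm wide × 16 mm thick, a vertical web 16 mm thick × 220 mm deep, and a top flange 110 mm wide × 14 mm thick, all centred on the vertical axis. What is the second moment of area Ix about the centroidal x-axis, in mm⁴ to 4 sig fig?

Break the section into simple shapes (no overlaps), measuring from the bottom-left corner of the bounding box.
Bottom plate: 250 × 16, A = 4 000 mm², y = 8 mm, Ī = 85333.3 mm⁴.
Web plate: 16 × 220, A = 3 520 mm², y = 126 mm, Ī = 14 197 333 mm⁴.
Top plate: 110 × 14, A = 1 540 mm², y = 243 mm, Ī = 25153.3 mm⁴.
Centroid: ȳ = ΣA·y / ΣA = 93.7903 mm.
Transfer each piece to the centroidal x-axis using Ī + A·d² with d = y − 93.7903:
  bottom plate: d = -85.7903 mm → contributes +29 525 227 mm⁴
  web plate: d = 32.2097 mm → contributes +17 849 212 mm⁴
  top plate: d = 149.21 mm → contributes +34 311 003 mm⁴
Total I = 81 685 442 mm⁴.

Ix ≈ 8.169 × 10⁷ mm⁴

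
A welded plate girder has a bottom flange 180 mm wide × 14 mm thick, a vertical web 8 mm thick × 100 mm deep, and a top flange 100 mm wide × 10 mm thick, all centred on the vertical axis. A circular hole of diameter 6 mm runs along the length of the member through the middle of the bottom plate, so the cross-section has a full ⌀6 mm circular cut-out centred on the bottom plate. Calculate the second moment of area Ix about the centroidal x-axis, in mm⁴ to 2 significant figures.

Break the section into simple shapes (no overlaps), measuring from the bottom-left corner of the bounding box.
Bottom plate: 180 × 14, A = 2 520 mm², y = 7 mm, Ī = 41 160 mm⁴.
Web plate: 8 × 100, A = 800 mm², y = 64 mm, Ī = 666 667 mm⁴.
Top plate: 100 × 10, A = 1 000 mm², y = 119 mm, Ī = 8 333 mm⁴.
Hole (subtracted): ⌀6, A = 28.27 mm², y = 7 mm, Ī = 63.62 mm⁴.
Centroid: ȳ = ΣA·y / ΣA = 43.72 mm.
Transfer each piece to the centroidal x-axis using Ī + A·d² with d = y − 43.72:
  bottom plate: d = -36.72 mm → contributes +3 439 361 mm⁴
  web plate: d = 20.28 mm → contributes +995 630 mm⁴
  top plate: d = 75.28 mm → contributes +5 675 137 mm⁴
  hole: d = -36.72 mm → contributes −38 191 mm⁴
Total I = 10 071 937 mm⁴.

Ix ≈ 1.0 × 10⁷ mm⁴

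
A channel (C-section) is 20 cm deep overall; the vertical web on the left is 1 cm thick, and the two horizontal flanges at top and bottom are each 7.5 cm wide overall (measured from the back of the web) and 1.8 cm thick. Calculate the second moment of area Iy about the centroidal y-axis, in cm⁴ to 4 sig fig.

Break the section into simple shapes (no overlaps), measuring from the bottom-left corner of the bounding box.
Web: 1 × 20, A = 20 cm², x = 0.5 cm, Ī = 1.66667 cm⁴.
Top flange (beyond web): 6.5 × 1.8, A = 11.7 cm², x = 4.25 cm, Ī = 41.1938 cm⁴.
Bottom flange (beyond web): 6.5 × 1.8, A = 11.7 cm², x = 4.25 cm, Ī = 41.1938 cm⁴.
Centroid: x̄ = ΣA·x / ΣA = 2.52189 cm.
Transfer each piece to the centroidal y-axis using Ī + A·d² with d = x − 2.52189:
  web: d = -2.02189 cm → contributes +83.4274 cm⁴
  top flange (beyond web): d = 1.72811 cm → contributes +76.1342 cm⁴
  bottom flange (beyond web): d = 1.72811 cm → contributes +76.1342 cm⁴
Total I = 235.696 cm⁴.

Iy ≈ 235.7 cm⁴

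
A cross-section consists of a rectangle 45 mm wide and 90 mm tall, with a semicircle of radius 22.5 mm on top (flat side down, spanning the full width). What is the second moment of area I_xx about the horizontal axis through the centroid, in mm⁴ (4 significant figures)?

I_xx ≈ 4.740 × 10⁶ mm⁴

Break the section into simple shapes (no overlaps), measuring from the bottom-left corner of the bounding box.
Rectangular body: 45 × 90, A = 4 050 mm², y = 45 mm, Ī = 2 733 750 mm⁴.
Semicircular cap: semicircle r = 22.5, A = 795.216 mm², y = 99.5493 mm, Ī = 28129.5 mm⁴.
Centroid: ȳ = ΣA·y / ΣA = 53.9528 mm.
Transfer each piece to the horizontal axis through the centroid using Ī + A·d² with d = y − 53.9528:
  rectangular body: d = -8.95284 mm → contributes +3 058 371 mm⁴
  semicircular cap: d = 45.5965 mm → contributes +1 681 412 mm⁴
Total I = 4 739 783 mm⁴.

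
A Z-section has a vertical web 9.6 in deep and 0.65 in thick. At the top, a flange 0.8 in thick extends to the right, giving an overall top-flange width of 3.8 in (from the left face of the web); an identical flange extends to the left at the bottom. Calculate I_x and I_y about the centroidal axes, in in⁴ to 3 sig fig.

I_x ≈ 146 in⁴, I_y ≈ 22.6 in⁴

Break the section into simple shapes (no overlaps), measuring from the bottom-left corner of the bounding box.
Web: 0.65 × 9.6, A = 6.24 in², y = 4.8 in, Ī = 47.923 in⁴.
Top flange (beyond web): 3.15 × 0.8, A = 2.52 in², y = 9.2 in, Ī = 0.1344 in⁴.
Bottom flange (beyond web): 3.15 × 0.8, A = 2.52 in², y = 0.4 in, Ī = 0.1344 in⁴.
Centroid: ȳ = ΣA·y / ΣA = 4.8 in.
Transfer each piece to the centroidal x-axis using Ī + A·d² with d = y − 4.8:
  web: d = 0 in → contributes +47.923 in⁴
  top flange (beyond web): d = 4.4 in → contributes +48.922 in⁴
  bottom flange (beyond web): d = -4.4 in → contributes +48.922 in⁴
Total I = 145.77 in⁴.
For the y-axis: x̄ = 3.475 in.
Repeating about the centroidal y-axis gives I_y = 22.582 in⁴.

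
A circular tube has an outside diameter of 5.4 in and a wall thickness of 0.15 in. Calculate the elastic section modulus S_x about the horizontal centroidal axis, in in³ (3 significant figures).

Split into non-overlapping primitives; take the origin at the lower-left of the bounding box.
Outer circle: ⌀5.4, A = 22.902 in², y = 2.7 in, Ī = 41.739 in⁴.
Bore (subtracted): ⌀5.1, A = 20.428 in², y = 2.7 in, Ī = 33.209 in⁴.
By symmetry the centroid is at mid-height, ȳ = 2.7 in.
All pieces are centred on the horizontal centroidal axis, so I = ΣĪ (holes subtracted) = 8.5307 in⁴.
Extreme fibre distance c = 2.7 in; S = I/c = 3.1595 in³.

S_x ≈ 3.16 in³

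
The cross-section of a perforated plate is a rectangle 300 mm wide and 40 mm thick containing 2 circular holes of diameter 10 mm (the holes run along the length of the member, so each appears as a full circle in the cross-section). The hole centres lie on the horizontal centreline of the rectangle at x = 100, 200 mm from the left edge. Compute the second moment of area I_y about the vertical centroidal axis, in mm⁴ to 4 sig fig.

Decompose the section into non-overlapping parts with the origin at the bottom-left of its bounding rectangle.
Plate: 300 × 40, A = 12 000 mm², x = 150 mm, Ī = 90 000 000 mm⁴.
Hole 1 (subtracted): ⌀10, A = 78.5398 mm², x = 100 mm, Ī = 490.874 mm⁴.
Hole 2 (subtracted): ⌀10, A = 78.5398 mm², x = 200 mm, Ī = 490.874 mm⁴.
By symmetry the centroid is at mid-width, x̄ = 150 mm.
Transfer each piece to the vertical centroidal axis using Ī + A·d² with d = x − 150:
  plate: d = 0 mm → contributes +90 000 000 mm⁴
  hole 1: d = -50 mm → contributes −196 840 mm⁴
  hole 2: d = 50 mm → contributes −196 840 mm⁴
Total I = 89 606 319 mm⁴.

I_y ≈ 8.961 × 10⁷ mm⁴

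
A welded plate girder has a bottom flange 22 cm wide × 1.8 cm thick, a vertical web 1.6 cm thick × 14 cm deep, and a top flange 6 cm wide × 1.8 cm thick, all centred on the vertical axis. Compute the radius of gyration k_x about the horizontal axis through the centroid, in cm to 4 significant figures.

k_x ≈ 6.217 cm

Decompose the section into non-overlapping parts with the origin at the bottom-left of its bounding rectangle.
Bottom plate: 22 × 1.8, A = 39.6 cm², y = 0.9 cm, Ī = 10.692 cm⁴.
Web plate: 1.6 × 14, A = 22.4 cm², y = 8.8 cm, Ī = 365.867 cm⁴.
Top plate: 6 × 1.8, A = 10.8 cm², y = 16.7 cm, Ī = 2.916 cm⁴.
Centroid: ȳ = ΣA·y / ΣA = 5.67473 cm.
Transfer each piece to the horizontal axis through the centroid using Ī + A·d² with d = y − 5.67473:
  bottom plate: d = -4.77473 cm → contributes +913.493 cm⁴
  web plate: d = 3.12527 cm → contributes +584.655 cm⁴
  top plate: d = 11.0253 cm → contributes +1315.73 cm⁴
Total I = 2813.88 cm⁴.
Radius of gyration: k = √(I/A) = √(2813.88 / 72.8) = 6.21708 cm.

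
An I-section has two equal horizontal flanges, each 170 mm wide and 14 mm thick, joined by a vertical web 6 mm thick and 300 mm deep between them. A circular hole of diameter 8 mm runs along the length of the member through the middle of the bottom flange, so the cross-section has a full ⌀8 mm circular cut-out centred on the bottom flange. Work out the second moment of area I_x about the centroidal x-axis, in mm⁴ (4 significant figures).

I_x ≈ 1.297 × 10⁸ mm⁴

Decompose the section into non-overlapping parts with the origin at the bottom-left of its bounding rectangle.
Bottom flange: 170 × 14, A = 2 380 mm², y = 7 mm, Ī = 38873.3 mm⁴.
Web: 6 × 300, A = 1 800 mm², y = 164 mm, Ī = 13 500 000 mm⁴.
Top flange: 170 × 14, A = 2 380 mm², y = 321 mm, Ī = 38873.3 mm⁴.
Hole (subtracted): ⌀8, A = 50.2655 mm², y = 7 mm, Ī = 201.062 mm⁴.
Centroid: ȳ = ΣA·y / ΣA = 165.212 mm.
Transfer each piece to the centroidal x-axis using Ī + A·d² with d = y − 165.212:
  bottom flange: d = -158.212 mm → contributes +59 612 959 mm⁴
  web: d = -1.21229 mm → contributes +13 502 645 mm⁴
  top flange: d = 155.788 mm → contributes +57 801 023 mm⁴
  hole: d = -158.212 mm → contributes −1 258 403 mm⁴
Total I = 129 658 225 mm⁴.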